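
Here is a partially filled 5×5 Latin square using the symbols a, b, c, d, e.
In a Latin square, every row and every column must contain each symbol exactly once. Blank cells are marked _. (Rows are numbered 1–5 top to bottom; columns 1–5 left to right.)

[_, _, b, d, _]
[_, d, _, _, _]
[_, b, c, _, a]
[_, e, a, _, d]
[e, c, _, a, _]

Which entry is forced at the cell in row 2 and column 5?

c

Row 1, column 2: row 1 has {b, d} and column 2 has {b, c, d, e}, leaving only a.
Row 1, column 1: row 1 has {a, b, d} and column 1 has {e}, leaving only c.
Row 1, column 5: row 1 has {a, b, c, d} and column 5 has {a, d}, leaving only e.
Row 2, column 3: row 2 has {d} and column 3 has {a, b, c}, leaving only e.
Row 3, column 1: row 3 has {a, b, c} and column 1 has {c, e}, leaving only d.
Row 3, column 4: row 3 has {a, b, c, d} and column 4 has {a, d}, leaving only e.
Row 4, column 1: row 4 has {a, d, e} and column 1 has {c, d, e}, leaving only b.
Row 2, column 1: row 2 has {d, e} and column 1 has {b, c, d, e}, leaving only a.
Row 4, column 4: row 4 has {a, b, d, e} and column 4 has {a, d, e}, leaving only c.
Row 2, column 4: row 2 has {a, d, e} and column 4 has {a, c, d, e}, leaving only b.
Row 2 already has {a, b, d, e} and column 5 already has {a, d, e}, so row 2, column 5 must be c.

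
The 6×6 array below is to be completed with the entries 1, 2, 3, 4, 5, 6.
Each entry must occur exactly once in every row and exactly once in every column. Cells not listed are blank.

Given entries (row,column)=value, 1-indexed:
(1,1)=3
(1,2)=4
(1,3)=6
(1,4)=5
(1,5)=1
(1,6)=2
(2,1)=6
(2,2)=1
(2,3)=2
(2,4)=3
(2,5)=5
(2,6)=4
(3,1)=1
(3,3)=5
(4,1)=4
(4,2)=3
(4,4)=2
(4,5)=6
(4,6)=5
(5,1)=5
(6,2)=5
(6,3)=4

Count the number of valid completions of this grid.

Row 3, column 2: eliminating its row and column leaves {2, 6}.
Row 3, column 4: eliminating its row and column leaves {4, 6}.
Row 3, column 5: eliminating its row and column leaves {2, 3, 4}.
Row 3, column 6: eliminating its row and column leaves {3, 6}.
Row 4, column 3: eliminating its row and column leaves {1}.
Row 5, column 2: eliminating its row and column leaves {2, 6}.
Row 5, column 3: eliminating its row and column leaves {1, 3}.
Row 5, column 4: eliminating its row and column leaves {1, 4, 6}.
Row 5, column 5: eliminating its row and column leaves {2, 3, 4}.
Row 5, column 6: eliminating its row and column leaves {1, 3, 6}.
Row 6, column 1: eliminating its row and column leaves {2}.
Row 6, column 4: eliminating its row and column leaves {1, 6}.
Row 6, column 5: eliminating its row and column leaves {2, 3}.
Row 6, column 6: eliminating its row and column leaves {1, 3, 6}.
Enumerating the assignments across these blanks that avoid any row or column repeat gives 3 completions.

3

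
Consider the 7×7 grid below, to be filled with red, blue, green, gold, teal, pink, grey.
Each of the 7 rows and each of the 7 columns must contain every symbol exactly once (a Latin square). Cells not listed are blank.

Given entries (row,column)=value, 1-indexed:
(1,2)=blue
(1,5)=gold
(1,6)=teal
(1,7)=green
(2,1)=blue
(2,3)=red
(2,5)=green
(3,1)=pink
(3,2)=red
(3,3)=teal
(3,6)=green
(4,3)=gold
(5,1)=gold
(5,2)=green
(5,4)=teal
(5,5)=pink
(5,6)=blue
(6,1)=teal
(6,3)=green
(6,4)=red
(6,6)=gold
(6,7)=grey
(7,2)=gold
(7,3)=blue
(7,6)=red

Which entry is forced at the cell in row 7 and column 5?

teal

Row 5, column 3: row 5 has {blue, green, gold, teal, pink} and column 3 has {red, blue, green, gold, teal}, leaving only grey.
Row 1, column 3: row 1 has {blue, green, gold, teal} and column 3 has {red, blue, green, gold, teal, grey}, leaving only pink.
Row 1, column 4: row 1 has {blue, green, gold, teal, pink} and column 4 has {red, teal}, leaving only grey.
Row 1, column 1: row 1 has {blue, green, gold, teal, pink, grey} and column 1 has {blue, gold, teal, pink}, leaving only red.
Row 5, column 7: row 5 has {blue, green, gold, teal, pink, grey} and column 7 has {green, grey}, leaving only red.
Row 6, column 2: row 6 has {red, green, gold, teal, grey} and column 2 has {red, blue, green, gold}, leaving only pink.
Row 6, column 5: row 6 has {red, green, gold, teal, pink, grey} and column 5 has {green, gold, pink}, leaving only blue.
Row 3, column 5: row 3 has {red, green, teal, pink} and column 5 has {blue, green, gold, pink}, leaving only grey.
Row 7 already has {red, blue, gold} and column 5 already has {blue, green, gold, pink, grey}, so row 7, column 5 must be teal.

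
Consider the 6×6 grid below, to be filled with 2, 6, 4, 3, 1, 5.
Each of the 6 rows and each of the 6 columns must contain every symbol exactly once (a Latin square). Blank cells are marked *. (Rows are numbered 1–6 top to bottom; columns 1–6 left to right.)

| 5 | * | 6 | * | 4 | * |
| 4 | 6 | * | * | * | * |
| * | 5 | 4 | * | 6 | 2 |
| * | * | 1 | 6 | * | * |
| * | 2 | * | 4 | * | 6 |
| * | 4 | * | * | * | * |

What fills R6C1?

Row 4, column 2: row 4 has {6, 1} and column 2 has {2, 6, 4, 5}, leaving only 3.
Row 1, column 2: row 1 has {6, 4, 5} and column 2 has {2, 6, 4, 3, 5}, leaving only 1.
Row 1, column 6: row 1 has {6, 4, 1, 5} and column 6 has {2, 6}, leaving only 3.
Row 1, column 4: row 1 has {6, 4, 3, 1, 5} and column 4 has {6, 4}, leaving only 2.
Row 4, column 1: row 4 has {6, 3, 1} and column 1 has {4, 5}, leaving only 2.
Row 4, column 5: row 4 has {2, 6, 3, 1} and column 5 has {6, 4}, leaving only 5.
Row 4, column 6: row 4 has {2, 6, 3, 1, 5} and column 6 has {2, 6, 3}, leaving only 4.
Row 6, column 1 is narrowed to {6, 3, 1}.
If it were 3, then row 5, column 1 would be left with no valid symbol.
If it were 1, then row 5, column 1 would be left with no valid symbol.
So row 6, column 1 must be 6.

6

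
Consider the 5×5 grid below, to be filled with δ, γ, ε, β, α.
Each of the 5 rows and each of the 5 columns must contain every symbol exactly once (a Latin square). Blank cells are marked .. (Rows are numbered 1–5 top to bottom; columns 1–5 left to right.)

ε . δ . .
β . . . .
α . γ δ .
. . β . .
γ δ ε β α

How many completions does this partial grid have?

3

Row 1, column 2: eliminating its row and column leaves {γ, β, α}.
Row 1, column 4: eliminating its row and column leaves {γ, α}.
Row 1, column 5: eliminating its row and column leaves {γ, β}.
Row 2, column 2: eliminating its row and column leaves {γ, ε, α}.
Row 2, column 3: eliminating its row and column leaves {α}.
Row 2, column 4: eliminating its row and column leaves {γ, ε, α}.
Row 2, column 5: eliminating its row and column leaves {δ, γ, ε}.
Row 3, column 2: eliminating its row and column leaves {ε, β}.
Row 3, column 5: eliminating its row and column leaves {ε, β}.
Row 4, column 1: eliminating its row and column leaves {δ}.
Row 4, column 2: eliminating its row and column leaves {γ, ε, α}.
Row 4, column 4: eliminating its row and column leaves {γ, ε, α}.
Row 4, column 5: eliminating its row and column leaves {δ, γ, ε}.
Enumerating the assignments across these blanks that avoid any row or column repeat gives 3 completions.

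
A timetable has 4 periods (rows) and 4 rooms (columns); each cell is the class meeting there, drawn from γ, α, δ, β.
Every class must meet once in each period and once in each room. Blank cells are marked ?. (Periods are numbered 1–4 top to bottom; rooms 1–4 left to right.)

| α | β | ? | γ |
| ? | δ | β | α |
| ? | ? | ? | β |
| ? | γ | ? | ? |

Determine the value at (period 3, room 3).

Period 1, room 3: period 1 has {γ, α, β} and room 3 has {β}, leaving only δ.
Period 2, room 1: period 2 has {α, δ, β} and room 1 has {α}, leaving only γ.
Period 3, room 1: period 3 has {β} and room 1 has {γ, α}, leaving only δ.
Period 3, room 2: period 3 has {δ, β} and room 2 has {γ, δ, β}, leaving only α.
Period 3 already has {α, δ, β} and room 3 already has {δ, β}, so period 3, room 3 must be γ.

γ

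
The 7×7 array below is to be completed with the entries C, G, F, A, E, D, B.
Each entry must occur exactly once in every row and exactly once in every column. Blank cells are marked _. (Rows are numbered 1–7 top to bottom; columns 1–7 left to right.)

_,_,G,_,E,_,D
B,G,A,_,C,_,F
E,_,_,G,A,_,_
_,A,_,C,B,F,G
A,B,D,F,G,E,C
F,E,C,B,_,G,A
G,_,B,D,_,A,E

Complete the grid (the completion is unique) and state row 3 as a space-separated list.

Row 3, column 3: row 3 has {G, A, E} and column 3 has {C, G, A, D, B}, leaving only F.
Row 3, column 7: row 3 has {G, F, A, E} and column 7 has {C, G, F, A, E, D}, leaving only B.
Row 1, column 1: row 1 has {G, E, D} and column 1 has {G, F, A, E, B}, leaving only C.
Row 1, column 2: row 1 has {C, G, E, D} and column 2 has {G, A, E, B}, leaving only F.
Row 1, column 4: row 1 has {C, G, F, E, D} and column 4 has {C, G, F, D, B}, leaving only A.
Row 1, column 6: row 1 has {C, G, F, A, E, D} and column 6 has {G, F, A, E}, leaving only B.
Row 2, column 4: row 2 has {C, G, F, A, B} and column 4 has {C, G, F, A, D, B}, leaving only E.
Row 2, column 6: row 2 has {C, G, F, A, E, B} and column 6 has {G, F, A, E, B}, leaving only D.
Row 3, column 6: row 3 has {G, F, A, E, B} and column 6 has {G, F, A, E, D, B}, leaving only C.
Row 3, column 2: row 3 has {C, G, F, A, E, B} and column 2 has {G, F, A, E, B}, leaving only D.
So row 3 reads: E D F G A C B.

E D F G A C B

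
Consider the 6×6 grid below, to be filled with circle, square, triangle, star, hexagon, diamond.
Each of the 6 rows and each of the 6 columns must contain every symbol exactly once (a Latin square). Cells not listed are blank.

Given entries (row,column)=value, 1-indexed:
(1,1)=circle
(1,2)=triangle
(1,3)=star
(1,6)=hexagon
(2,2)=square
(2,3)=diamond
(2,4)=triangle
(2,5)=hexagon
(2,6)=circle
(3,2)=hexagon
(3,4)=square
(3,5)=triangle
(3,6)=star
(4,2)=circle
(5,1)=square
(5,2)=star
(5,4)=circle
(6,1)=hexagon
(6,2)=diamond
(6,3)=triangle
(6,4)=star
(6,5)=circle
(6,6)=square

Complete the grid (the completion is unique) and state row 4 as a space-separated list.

Row 1, column 4: row 1 has {circle, triangle, star, hexagon} and column 4 has {circle, square, triangle, star}, leaving only diamond.
Row 4, column 4: row 4 has {circle} and column 4 has {circle, square, triangle, star, diamond}, leaving only hexagon.
Row 4, column 3: row 4 has {circle, hexagon} and column 3 has {triangle, star, diamond}, leaving only square.
Row 1, column 5: row 1 has {circle, triangle, star, hexagon, diamond} and column 5 has {circle, triangle, hexagon}, leaving only square.
Row 2, column 1: row 2 has {circle, square, triangle, hexagon, diamond} and column 1 has {circle, square, hexagon}, leaving only star.
Row 3, column 1: row 3 has {square, triangle, star, hexagon} and column 1 has {circle, square, star, hexagon}, leaving only diamond.
Row 4, column 1: row 4 has {circle, square, hexagon} and column 1 has {circle, square, star, hexagon, diamond}, leaving only triangle.
Row 4, column 6: row 4 has {circle, square, triangle, hexagon} and column 6 has {circle, square, star, hexagon}, leaving only diamond.
Row 4, column 5: row 4 has {circle, square, triangle, hexagon, diamond} and column 5 has {circle, square, triangle, hexagon}, leaving only star.
So row 4 reads: triangle circle square hexagon star diamond.

triangle circle square hexagon star diamond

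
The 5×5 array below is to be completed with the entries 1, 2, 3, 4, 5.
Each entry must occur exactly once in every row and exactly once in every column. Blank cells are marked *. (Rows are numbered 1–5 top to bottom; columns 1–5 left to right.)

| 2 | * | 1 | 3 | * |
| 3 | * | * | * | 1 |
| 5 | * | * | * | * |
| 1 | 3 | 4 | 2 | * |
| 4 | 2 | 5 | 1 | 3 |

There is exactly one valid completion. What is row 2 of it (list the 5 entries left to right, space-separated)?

Row 2, column 3: row 2 has {1, 3} and column 3 has {1, 4, 5}, leaving only 2.
Row 3, column 3: row 3 has {5} and column 3 has {1, 2, 4, 5}, leaving only 3.
Row 3, column 4: row 3 has {3, 5} and column 4 has {1, 2, 3}, leaving only 4.
Row 2, column 4: row 2 has {1, 2, 3} and column 4 has {1, 2, 3, 4}, leaving only 5.
Row 2, column 2: row 2 has {1, 2, 3, 5} and column 2 has {2, 3}, leaving only 4.
So row 2 reads: 3 4 2 5 1.

3 4 2 5 1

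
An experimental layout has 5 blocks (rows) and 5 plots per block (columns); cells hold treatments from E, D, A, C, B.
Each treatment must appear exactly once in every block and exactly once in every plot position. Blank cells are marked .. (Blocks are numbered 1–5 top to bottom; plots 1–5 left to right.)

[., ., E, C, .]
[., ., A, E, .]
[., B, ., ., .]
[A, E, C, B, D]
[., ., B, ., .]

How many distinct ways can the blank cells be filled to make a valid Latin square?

Block 1, plot 1: eliminating its block and plot leaves {D, B}.
Block 1, plot 2: eliminating its block and plot leaves {D, A}.
Block 1, plot 5: eliminating its block and plot leaves {A, B}.
Block 2, plot 1: eliminating its block and plot leaves {D, C, B}.
Block 2, plot 2: eliminating its block and plot leaves {D, C}.
Block 2, plot 5: eliminating its block and plot leaves {C, B}.
Block 3, plot 1: eliminating its block and plot leaves {E, D, C}.
Block 3, plot 3: eliminating its block and plot leaves {D}.
Block 3, plot 4: eliminating its block and plot leaves {D, A}.
Block 3, plot 5: eliminating its block and plot leaves {E, A, C}.
Block 5, plot 1: eliminating its block and plot leaves {E, D, C}.
Block 5, plot 2: eliminating its block and plot leaves {D, A, C}.
Block 5, plot 4: eliminating its block and plot leaves {D, A}.
Block 5, plot 5: eliminating its block and plot leaves {E, A, C}.
Enumerating the assignments across these blanks that avoid any block or plot repeat gives 3 completions.

3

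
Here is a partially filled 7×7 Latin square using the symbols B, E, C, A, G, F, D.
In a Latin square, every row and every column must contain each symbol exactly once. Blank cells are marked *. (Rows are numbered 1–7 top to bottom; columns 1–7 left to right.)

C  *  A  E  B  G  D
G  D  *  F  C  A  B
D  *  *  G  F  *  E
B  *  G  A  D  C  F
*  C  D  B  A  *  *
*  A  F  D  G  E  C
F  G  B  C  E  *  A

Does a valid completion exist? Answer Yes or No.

Row 6, column 1: row 6 together with column 1 already contain {B, E, C, A, G, F, D} — every symbol — so nothing can go there. The grid has no valid completion.

No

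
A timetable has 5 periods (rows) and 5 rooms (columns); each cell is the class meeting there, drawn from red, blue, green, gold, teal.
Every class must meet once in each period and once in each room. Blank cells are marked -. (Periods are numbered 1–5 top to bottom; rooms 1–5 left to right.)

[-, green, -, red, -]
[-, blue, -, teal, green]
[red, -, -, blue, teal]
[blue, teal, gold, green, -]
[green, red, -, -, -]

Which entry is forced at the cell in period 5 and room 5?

blue

Period 2, room 1: period 2 has {blue, green, teal} and room 1 has {red, blue, green}, leaving only gold.
Period 1, room 1: period 1 has {red, green} and room 1 has {red, blue, green, gold}, leaving only teal.
Period 1, room 3: period 1 has {red, green, teal} and room 3 has {gold}, leaving only blue.
Period 1, room 5: period 1 has {red, blue, green, teal} and room 5 has {green, teal}, leaving only gold.
Period 5 already has {red, green} and room 5 already has {green, gold, teal}, so period 5, room 5 must be blue.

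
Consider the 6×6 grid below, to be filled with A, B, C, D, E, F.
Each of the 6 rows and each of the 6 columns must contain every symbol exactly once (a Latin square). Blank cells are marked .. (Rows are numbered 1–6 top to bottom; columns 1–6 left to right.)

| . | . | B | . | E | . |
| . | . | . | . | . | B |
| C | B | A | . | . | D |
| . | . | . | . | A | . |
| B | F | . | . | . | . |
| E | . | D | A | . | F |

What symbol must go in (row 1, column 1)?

D

Row 3, column 5: row 3 has {A, B, C, D} and column 5 has {A, E}, leaving only F.
Row 3, column 4: row 3 has {A, B, C, D, F} and column 4 has {A}, leaving only E.
Row 6, column 2: row 6 has {A, D, E, F} and column 2 has {B, F}, leaving only C.
Row 6, column 5: row 6 has {A, C, D, E, F} and column 5 has {A, E, F}, leaving only B.
Row 1, column 1 is narrowed to {A, D, F}.
If it were A, then row 4, column 6 would be left with no valid symbol.
If it were F, then row 4, column 6 would be left with no valid symbol.
So row 1, column 1 must be D.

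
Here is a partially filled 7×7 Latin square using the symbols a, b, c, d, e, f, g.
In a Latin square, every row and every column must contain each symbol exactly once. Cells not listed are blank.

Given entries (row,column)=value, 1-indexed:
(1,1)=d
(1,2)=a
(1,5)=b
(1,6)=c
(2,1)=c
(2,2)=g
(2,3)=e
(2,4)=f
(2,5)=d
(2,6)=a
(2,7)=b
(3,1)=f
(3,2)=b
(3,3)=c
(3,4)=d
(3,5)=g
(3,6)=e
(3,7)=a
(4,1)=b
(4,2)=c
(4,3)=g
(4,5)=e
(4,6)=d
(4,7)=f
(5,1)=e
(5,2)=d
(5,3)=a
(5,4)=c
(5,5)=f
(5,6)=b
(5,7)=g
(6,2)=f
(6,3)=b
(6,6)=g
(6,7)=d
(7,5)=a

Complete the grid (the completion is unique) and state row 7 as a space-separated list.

g e d b a f c

Row 7, column 1: row 7 has {a} and column 1 has {b, c, d, e, f}, leaving only g.
Row 7, column 2: row 7 has {a, g} and column 2 has {a, b, c, d, f, g}, leaving only e.
Row 7, column 4: row 7 has {a, e, g} and column 4 has {c, d, f}, leaving only b.
Row 7, column 6: row 7 has {a, b, e, g} and column 6 has {a, b, c, d, e, g}, leaving only f.
Row 7, column 3: row 7 has {a, b, e, f, g} and column 3 has {a, b, c, e, g}, leaving only d.
Row 7, column 7: row 7 has {a, b, d, e, f, g} and column 7 has {a, b, d, f, g}, leaving only c.
So row 7 reads: g e d b a f c.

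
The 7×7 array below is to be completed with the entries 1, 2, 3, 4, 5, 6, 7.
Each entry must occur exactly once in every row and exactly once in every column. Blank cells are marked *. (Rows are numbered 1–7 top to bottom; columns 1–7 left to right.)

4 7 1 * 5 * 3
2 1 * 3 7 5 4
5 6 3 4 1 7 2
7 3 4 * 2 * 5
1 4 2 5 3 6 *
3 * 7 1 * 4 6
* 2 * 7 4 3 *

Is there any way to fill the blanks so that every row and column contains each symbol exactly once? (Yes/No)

Row 6, column 5: row 6 together with column 5 already contain {1, 2, 3, 4, 5, 6, 7} — every symbol — so nothing can go there. The grid has no valid completion.

No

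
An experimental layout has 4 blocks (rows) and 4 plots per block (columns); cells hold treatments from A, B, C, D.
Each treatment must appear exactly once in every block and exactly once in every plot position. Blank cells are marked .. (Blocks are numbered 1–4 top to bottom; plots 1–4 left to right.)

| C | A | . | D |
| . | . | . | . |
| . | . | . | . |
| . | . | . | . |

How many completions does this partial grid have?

24

Block 1, plot 3: eliminating its block and plot leaves {B}.
Block 2, plot 1: eliminating its block and plot leaves {A, B, D}.
Block 2, plot 2: eliminating its block and plot leaves {B, C, D}.
Block 2, plot 3: eliminating its block and plot leaves {A, B, C, D}.
Block 2, plot 4: eliminating its block and plot leaves {A, B, C}.
Block 3, plot 1: eliminating its block and plot leaves {A, B, D}.
Block 3, plot 2: eliminating its block and plot leaves {B, C, D}.
Block 3, plot 3: eliminating its block and plot leaves {A, B, C, D}.
Block 3, plot 4: eliminating its block and plot leaves {A, B, C}.
Block 4, plot 1: eliminating its block and plot leaves {A, B, D}.
Block 4, plot 2: eliminating its block and plot leaves {B, C, D}.
Block 4, plot 3: eliminating its block and plot leaves {A, B, C, D}.
Block 4, plot 4: eliminating its block and plot leaves {A, B, C}.
Enumerating the assignments across these blanks that avoid any block or plot repeat gives 24 completions.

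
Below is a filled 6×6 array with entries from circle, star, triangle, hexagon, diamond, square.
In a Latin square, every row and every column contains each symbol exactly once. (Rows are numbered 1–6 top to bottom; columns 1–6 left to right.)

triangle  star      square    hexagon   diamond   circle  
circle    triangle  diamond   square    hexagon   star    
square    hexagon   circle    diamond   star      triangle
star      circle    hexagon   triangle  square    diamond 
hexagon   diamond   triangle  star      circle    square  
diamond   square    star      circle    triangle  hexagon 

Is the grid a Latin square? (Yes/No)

Each row is a permutation of the 6 symbols, and so is each column.

Yes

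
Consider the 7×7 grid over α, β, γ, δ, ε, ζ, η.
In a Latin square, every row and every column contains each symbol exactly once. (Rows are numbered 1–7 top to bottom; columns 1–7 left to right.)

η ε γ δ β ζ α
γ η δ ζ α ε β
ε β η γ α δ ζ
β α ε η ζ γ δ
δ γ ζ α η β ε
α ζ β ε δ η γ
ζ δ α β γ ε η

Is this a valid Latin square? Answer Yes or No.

No

Every row is a permutation, but column 5 contains α twice (at rows 2 and 3).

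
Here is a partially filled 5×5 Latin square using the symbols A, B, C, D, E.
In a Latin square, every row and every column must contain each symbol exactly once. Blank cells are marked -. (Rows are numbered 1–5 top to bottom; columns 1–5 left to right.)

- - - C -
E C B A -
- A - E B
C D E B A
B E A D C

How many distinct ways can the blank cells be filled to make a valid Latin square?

1

Row 1, column 1: eliminating its row and column leaves {A, D}.
Row 1, column 2: eliminating its row and column leaves {B}.
Row 1, column 3: eliminating its row and column leaves {D}.
Row 1, column 5: eliminating its row and column leaves {D, E}.
Row 2, column 5: eliminating its row and column leaves {D}.
Row 3, column 1: eliminating its row and column leaves {D}.
Row 3, column 3: eliminating its row and column leaves {C, D}.
Only one assignment across all blanks avoids any row or column repeat, giving 1 completion.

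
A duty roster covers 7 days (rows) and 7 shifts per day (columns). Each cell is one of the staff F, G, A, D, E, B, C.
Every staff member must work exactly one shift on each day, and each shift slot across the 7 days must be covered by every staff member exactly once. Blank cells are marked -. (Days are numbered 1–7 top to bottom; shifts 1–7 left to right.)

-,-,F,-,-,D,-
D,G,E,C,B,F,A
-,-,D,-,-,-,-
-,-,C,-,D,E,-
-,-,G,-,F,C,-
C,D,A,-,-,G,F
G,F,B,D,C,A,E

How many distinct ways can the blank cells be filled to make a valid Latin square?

Day 1, shift 1: eliminating its day and shift leaves {A, E, B}.
Day 1, shift 2: eliminating its day and shift leaves {A, E, B, C}.
Day 1, shift 4: eliminating its day and shift leaves {G, A, E, B}.
Day 1, shift 5: eliminating its day and shift leaves {G, A, E}.
Day 1, shift 7: eliminating its day and shift leaves {G, B, C}.
Day 3, shift 1: eliminating its day and shift leaves {F, A, E, B}.
Day 3, shift 2: eliminating its day and shift leaves {A, E, B, C}.
Day 3, shift 4: eliminating its day and shift leaves {F, G, A, E, B}.
Day 3, shift 5: eliminating its day and shift leaves {G, A, E}.
Day 3, shift 6: eliminating its day and shift leaves {B}.
Day 3, shift 7: eliminating its day and shift leaves {G, B, C}.
Day 4, shift 1: eliminating its day and shift leaves {F, A, B}.
Day 4, shift 2: eliminating its day and shift leaves {A, B}.
Day 4, shift 4: eliminating its day and shift leaves {F, G, A, B}.
Day 4, shift 7: eliminating its day and shift leaves {G, B}.
Day 5, shift 1: eliminating its day and shift leaves {A, E, B}.
Day 5, shift 2: eliminating its day and shift leaves {A, E, B}.
Day 5, shift 4: eliminating its day and shift leaves {A, E, B}.
Day 5, shift 7: eliminating its day and shift leaves {D, B}.
Day 6, shift 4: eliminating its day and shift leaves {E, B}.
Day 6, shift 5: eliminating its day and shift leaves {E}.
Enumerating the assignments across these blanks that avoid any day or shift repeat gives 10 completions.

10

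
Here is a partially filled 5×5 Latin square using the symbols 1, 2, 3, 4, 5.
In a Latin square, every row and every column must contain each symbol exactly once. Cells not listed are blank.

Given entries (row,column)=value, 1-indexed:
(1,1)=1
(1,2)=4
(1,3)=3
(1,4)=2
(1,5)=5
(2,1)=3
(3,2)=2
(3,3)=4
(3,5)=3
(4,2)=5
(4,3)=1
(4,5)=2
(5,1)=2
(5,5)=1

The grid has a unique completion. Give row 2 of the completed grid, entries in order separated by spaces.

Row 2, column 2: row 2 has {3} and column 2 has {2, 4, 5}, leaving only 1.
Row 2, column 5: row 2 has {1, 3} and column 5 has {1, 2, 3, 5}, leaving only 4.
Row 2, column 4: row 2 has {1, 3, 4} and column 4 has {2}, leaving only 5.
Row 2, column 3: row 2 has {1, 3, 4, 5} and column 3 has {1, 3, 4}, leaving only 2.
So row 2 reads: 3 1 2 5 4.

3 1 2 5 4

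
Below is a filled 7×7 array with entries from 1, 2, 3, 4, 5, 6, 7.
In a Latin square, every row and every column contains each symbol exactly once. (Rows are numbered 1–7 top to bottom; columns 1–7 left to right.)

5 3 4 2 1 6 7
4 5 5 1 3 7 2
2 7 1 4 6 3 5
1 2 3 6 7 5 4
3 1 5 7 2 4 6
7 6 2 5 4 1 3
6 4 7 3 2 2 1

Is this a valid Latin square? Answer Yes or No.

Row 7 contains 2 twice (at columns 5 and 6); row 2 is also not a permutation.

No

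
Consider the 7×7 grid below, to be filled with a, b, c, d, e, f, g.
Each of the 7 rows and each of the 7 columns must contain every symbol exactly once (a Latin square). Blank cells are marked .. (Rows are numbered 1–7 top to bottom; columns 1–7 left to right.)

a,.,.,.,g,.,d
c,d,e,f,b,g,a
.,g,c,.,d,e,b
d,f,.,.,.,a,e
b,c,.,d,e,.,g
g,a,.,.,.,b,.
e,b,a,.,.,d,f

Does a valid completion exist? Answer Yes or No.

No

Row 1, column 2: row 1 has {a, d, g} and column 2 has {a, b, c, d, f, g}, so it must be e.
Row 3, column 1: row 3 has {b, c, d, e, g} and column 1 has {a, b, c, d, e, g}, so it must be f.
Row 3, column 4: row 3 has {b, c, d, e, f, g} and column 4 has {d, f}, so it must be a.
Row 4, column 5: row 4 has {a, d, e, f} and column 5 has {b, d, e, g}, so it must be c.
Now row 7, column 5: row 7 together with column 5 already contain {a, b, c, d, e, f, g} — every symbol — so nothing can go there. The grid has no valid completion.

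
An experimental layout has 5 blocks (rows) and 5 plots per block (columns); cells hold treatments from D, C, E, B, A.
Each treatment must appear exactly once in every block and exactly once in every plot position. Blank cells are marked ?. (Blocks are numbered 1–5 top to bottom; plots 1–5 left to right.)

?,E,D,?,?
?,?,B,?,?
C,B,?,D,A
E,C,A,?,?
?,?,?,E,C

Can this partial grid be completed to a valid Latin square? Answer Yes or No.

Block 5, plot 3: block 5 together with plot 3 already contain {D, C, E, B, A} — every symbol — so nothing can go there. The grid has no valid completion.

No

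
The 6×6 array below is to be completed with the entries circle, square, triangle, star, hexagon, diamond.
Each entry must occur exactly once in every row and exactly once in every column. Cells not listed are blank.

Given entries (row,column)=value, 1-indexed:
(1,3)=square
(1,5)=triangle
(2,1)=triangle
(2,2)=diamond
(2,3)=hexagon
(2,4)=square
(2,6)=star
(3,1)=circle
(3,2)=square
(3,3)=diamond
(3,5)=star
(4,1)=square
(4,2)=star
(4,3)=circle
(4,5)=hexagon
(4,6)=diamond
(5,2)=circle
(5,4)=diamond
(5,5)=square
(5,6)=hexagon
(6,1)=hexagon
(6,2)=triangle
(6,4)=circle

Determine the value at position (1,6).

Row 1 already has {square, triangle} and column 6 already has {star, hexagon, diamond}, so row 1, column 6 must be circle.

circle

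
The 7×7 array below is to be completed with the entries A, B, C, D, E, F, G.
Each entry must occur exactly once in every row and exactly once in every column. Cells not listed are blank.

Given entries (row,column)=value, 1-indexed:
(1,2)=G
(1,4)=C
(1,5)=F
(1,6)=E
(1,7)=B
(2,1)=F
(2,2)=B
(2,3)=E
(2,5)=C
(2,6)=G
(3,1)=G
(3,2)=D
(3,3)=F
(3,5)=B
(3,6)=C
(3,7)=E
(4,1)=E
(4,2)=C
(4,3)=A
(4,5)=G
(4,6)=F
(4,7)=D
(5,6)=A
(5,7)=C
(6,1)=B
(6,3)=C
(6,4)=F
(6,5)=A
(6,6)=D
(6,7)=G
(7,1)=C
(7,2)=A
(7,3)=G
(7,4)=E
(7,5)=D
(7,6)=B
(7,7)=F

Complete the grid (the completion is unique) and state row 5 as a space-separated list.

Row 5, column 1: row 5 has {A, C} and column 1 has {B, C, E, F, G}, leaving only D.
Row 5, column 3: row 5 has {A, C, D} and column 3 has {A, C, E, F, G}, leaving only B.
Row 5, column 4: row 5 has {A, B, C, D} and column 4 has {C, E, F}, leaving only G.
Row 5, column 5: row 5 has {A, B, C, D, G} and column 5 has {A, B, C, D, F, G}, leaving only E.
Row 5, column 2: row 5 has {A, B, C, D, E, G} and column 2 has {A, B, C, D, G}, leaving only F.
So row 5 reads: D F B G E A C.

D F B G E A C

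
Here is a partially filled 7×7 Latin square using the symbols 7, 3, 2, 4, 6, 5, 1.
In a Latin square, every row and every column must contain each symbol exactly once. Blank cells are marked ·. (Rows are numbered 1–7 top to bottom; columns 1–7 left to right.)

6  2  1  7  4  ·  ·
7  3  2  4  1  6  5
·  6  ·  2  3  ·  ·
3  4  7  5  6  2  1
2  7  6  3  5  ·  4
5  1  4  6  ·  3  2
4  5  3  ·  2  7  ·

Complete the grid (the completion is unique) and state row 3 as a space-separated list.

Row 3, column 1: row 3 has {3, 2, 6} and column 1 has {7, 3, 2, 4, 6, 5}, leaving only 1.
Row 3, column 3: row 3 has {3, 2, 6, 1} and column 3 has {7, 3, 2, 4, 6, 1}, leaving only 5.
Row 3, column 6: row 3 has {3, 2, 6, 5, 1} and column 6 has {7, 3, 2, 6}, leaving only 4.
Row 3, column 7: row 3 has {3, 2, 4, 6, 5, 1} and column 7 has {2, 4, 5, 1}, leaving only 7.
So row 3 reads: 1 6 5 2 3 4 7.

1 6 5 2 3 4 7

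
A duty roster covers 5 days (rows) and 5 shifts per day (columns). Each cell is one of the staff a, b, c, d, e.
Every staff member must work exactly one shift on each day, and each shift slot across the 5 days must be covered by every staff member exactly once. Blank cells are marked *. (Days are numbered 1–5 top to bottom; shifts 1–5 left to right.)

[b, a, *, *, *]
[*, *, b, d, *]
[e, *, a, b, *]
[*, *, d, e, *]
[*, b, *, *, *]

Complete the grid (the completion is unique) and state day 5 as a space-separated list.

d b c a e

Day 1, shift 4: day 1 has {a, b} and shift 4 has {b, d, e}, leaving only c.
Day 5, shift 4: day 5 has {b} and shift 4 has {b, c, d, e}, leaving only a.
Day 1, shift 3: day 1 has {a, b, c} and shift 3 has {a, b, d}, leaving only e.
Day 5, shift 3: day 5 has {a, b} and shift 3 has {a, b, d, e}, leaving only c.
Day 5, shift 1: day 5 has {a, b, c} and shift 1 has {b, e}, leaving only d.
Day 5, shift 5: day 5 has {a, b, c, d} and shift 5 has {}, leaving only e.
So day 5 reads: d b c a e.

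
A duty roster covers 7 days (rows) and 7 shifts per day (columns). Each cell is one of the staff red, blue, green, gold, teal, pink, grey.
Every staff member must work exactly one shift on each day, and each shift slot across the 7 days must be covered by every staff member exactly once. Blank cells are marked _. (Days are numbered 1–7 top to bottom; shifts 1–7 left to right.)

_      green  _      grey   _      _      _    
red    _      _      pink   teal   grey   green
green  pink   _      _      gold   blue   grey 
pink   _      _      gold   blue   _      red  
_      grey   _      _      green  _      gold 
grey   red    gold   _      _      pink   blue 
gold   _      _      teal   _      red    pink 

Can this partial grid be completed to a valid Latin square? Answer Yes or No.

Day 6, shift 5: day 6 together with shift 5 already contain {red, blue, green, gold, teal, pink, grey} — every symbol — so nothing can go there. The grid has no valid completion.

No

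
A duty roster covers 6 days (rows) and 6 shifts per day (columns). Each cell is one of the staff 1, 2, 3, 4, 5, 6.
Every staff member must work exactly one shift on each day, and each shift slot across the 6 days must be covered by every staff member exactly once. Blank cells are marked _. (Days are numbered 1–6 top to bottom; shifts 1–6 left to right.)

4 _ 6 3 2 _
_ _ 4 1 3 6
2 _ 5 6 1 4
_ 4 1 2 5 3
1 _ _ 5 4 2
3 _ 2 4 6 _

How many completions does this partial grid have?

Day 1, shift 2: eliminating its day and shift leaves {1, 5}.
Day 1, shift 6: eliminating its day and shift leaves {1, 5}.
Day 2, shift 1: eliminating its day and shift leaves {5}.
Day 2, shift 2: eliminating its day and shift leaves {2, 5}.
Day 3, shift 2: eliminating its day and shift leaves {3}.
Day 4, shift 1: eliminating its day and shift leaves {6}.
Day 5, shift 2: eliminating its day and shift leaves {3, 6}.
Day 5, shift 3: eliminating its day and shift leaves {3}.
Day 6, shift 2: eliminating its day and shift leaves {1, 5}.
Day 6, shift 6: eliminating its day and shift leaves {1, 5}.
Enumerating the assignments across these blanks that avoid any day or shift repeat gives 2 completions.

2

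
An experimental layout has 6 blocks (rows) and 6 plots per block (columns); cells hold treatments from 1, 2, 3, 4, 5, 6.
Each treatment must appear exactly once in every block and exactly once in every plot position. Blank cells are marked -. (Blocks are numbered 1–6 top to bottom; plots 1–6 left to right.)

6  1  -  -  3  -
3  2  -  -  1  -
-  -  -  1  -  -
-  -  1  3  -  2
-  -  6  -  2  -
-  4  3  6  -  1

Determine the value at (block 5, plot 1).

Block 6, plot 5: block 6 has {1, 3, 4, 6} and plot 5 has {1, 2, 3}, leaving only 5.
Block 6, plot 1: block 6 has {1, 3, 4, 5, 6} and plot 1 has {3, 6}, leaving only 2.
Block 5, plot 1 is narrowed to {1, 4, 5}.
If it were 4, then block 4, plot 1 would be left with no valid symbol.
If it were 5, then block 4, plot 1 would be left with no valid symbol.
So block 5, plot 1 must be 1.

1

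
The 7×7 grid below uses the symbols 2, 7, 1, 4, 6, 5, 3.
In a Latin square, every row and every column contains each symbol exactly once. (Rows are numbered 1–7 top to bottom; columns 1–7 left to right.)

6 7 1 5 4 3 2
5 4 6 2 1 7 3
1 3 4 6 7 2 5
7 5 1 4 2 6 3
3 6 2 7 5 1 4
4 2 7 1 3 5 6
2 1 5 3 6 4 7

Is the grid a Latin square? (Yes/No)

No

Every row is a permutation, but column 7 contains 3 twice (at rows 2 and 4).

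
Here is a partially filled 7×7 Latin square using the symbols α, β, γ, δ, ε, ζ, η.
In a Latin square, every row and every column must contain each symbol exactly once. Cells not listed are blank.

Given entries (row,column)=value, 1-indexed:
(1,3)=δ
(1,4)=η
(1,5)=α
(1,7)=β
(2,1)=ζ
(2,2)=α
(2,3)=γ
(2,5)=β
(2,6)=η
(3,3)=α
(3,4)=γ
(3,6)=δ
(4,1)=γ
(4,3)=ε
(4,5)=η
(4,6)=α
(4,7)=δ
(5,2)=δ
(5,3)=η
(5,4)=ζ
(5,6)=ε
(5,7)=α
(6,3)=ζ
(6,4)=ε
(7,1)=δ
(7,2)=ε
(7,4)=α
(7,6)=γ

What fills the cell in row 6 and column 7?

Row 1, column 1: row 1 has {α, β, δ, η} and column 1 has {γ, δ, ζ}, leaving only ε.
Row 1, column 6: row 1 has {α, β, δ, ε, η} and column 6 has {α, γ, δ, ε, η}, leaving only ζ.
Row 1, column 2: row 1 has {α, β, δ, ε, ζ, η} and column 2 has {α, δ, ε}, leaving only γ.
Row 2, column 4: row 2 has {α, β, γ, ζ, η} and column 4 has {α, γ, ε, ζ, η}, leaving only δ.
Row 2, column 7: row 2 has {α, β, γ, δ, ζ, η} and column 7 has {α, β, δ}, leaving only ε.
Row 4, column 4: row 4 has {α, γ, δ, ε, η} and column 4 has {α, γ, δ, ε, ζ, η}, leaving only β.
Row 4, column 2: row 4 has {α, β, γ, δ, ε, η} and column 2 has {α, γ, δ, ε}, leaving only ζ.
Row 5, column 1: row 5 has {α, δ, ε, ζ, η} and column 1 has {γ, δ, ε, ζ}, leaving only β.
Row 3, column 1: row 3 has {α, γ, δ} and column 1 has {β, γ, δ, ε, ζ}, leaving only η.
Row 3, column 2: row 3 has {α, γ, δ, η} and column 2 has {α, γ, δ, ε, ζ}, leaving only β.
Row 3, column 7: row 3 has {α, β, γ, δ, η} and column 7 has {α, β, δ, ε}, leaving only ζ.
Row 3, column 5: row 3 has {α, β, γ, δ, ζ, η} and column 5 has {α, β, η}, leaving only ε.
Row 5, column 5: row 5 has {α, β, δ, ε, ζ, η} and column 5 has {α, β, ε, η}, leaving only γ.
Row 6, column 1: row 6 has {ε, ζ} and column 1 has {β, γ, δ, ε, ζ, η}, leaving only α.
Row 6, column 2: row 6 has {α, ε, ζ} and column 2 has {α, β, γ, δ, ε, ζ}, leaving only η.
Row 6 already has {α, ε, ζ, η} and column 7 already has {α, β, δ, ε, ζ}, so row 6, column 7 must be γ.

γ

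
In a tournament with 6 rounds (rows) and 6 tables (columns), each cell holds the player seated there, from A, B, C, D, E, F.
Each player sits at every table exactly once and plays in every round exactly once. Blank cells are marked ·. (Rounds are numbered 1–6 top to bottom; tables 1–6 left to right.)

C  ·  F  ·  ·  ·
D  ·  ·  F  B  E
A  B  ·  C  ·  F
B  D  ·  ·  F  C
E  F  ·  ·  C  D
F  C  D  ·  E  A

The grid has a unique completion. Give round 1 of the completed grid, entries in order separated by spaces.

C E F D A B

Round 1, table 6: round 1 has {C, F} and table 6 has {A, C, D, E, F}, leaving only B.
Round 2, table 2: round 2 has {B, D, E, F} and table 2 has {B, C, D, F}, leaving only A.
Round 1, table 2: round 1 has {B, C, F} and table 2 has {A, B, C, D, F}, leaving only E.
Round 2, table 3: round 2 has {A, B, D, E, F} and table 3 has {D, F}, leaving only C.
Round 3, table 3: round 3 has {A, B, C, F} and table 3 has {C, D, F}, leaving only E.
Round 3, table 5: round 3 has {A, B, C, E, F} and table 5 has {B, C, E, F}, leaving only D.
Round 1, table 5: round 1 has {B, C, E, F} and table 5 has {B, C, D, E, F}, leaving only A.
Round 1, table 4: round 1 has {A, B, C, E, F} and table 4 has {C, F}, leaving only D.
So round 1 reads: C E F D A B.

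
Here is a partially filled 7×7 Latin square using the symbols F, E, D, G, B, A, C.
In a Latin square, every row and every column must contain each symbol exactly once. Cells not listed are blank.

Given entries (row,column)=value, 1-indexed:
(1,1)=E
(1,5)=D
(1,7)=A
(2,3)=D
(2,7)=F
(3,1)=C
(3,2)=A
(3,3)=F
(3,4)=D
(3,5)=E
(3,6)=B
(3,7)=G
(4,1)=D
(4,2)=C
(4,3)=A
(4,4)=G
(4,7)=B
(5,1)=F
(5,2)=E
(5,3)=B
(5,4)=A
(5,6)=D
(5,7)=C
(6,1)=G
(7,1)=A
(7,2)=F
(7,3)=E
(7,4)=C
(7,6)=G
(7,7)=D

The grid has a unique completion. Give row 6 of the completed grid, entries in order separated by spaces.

G D C B A F E

Row 6, column 3: row 6 has {G} and column 3 has {F, E, D, B, A}, leaving only C.
Row 6, column 7: row 6 has {G, C} and column 7 has {F, D, G, B, A, C}, leaving only E.
Row 1, column 3: row 1 has {E, D, A} and column 3 has {F, E, D, B, A, C}, leaving only G.
Row 1, column 2: row 1 has {E, D, G, A} and column 2 has {F, E, A, C}, leaving only B.
Row 6, column 2: row 6 has {E, G, C} and column 2 has {F, E, B, A, C}, leaving only D.
Row 1, column 4: row 1 has {E, D, G, B, A} and column 4 has {D, G, A, C}, leaving only F.
Row 6, column 4: row 6 has {E, D, G, C} and column 4 has {F, D, G, A, C}, leaving only B.
Row 1, column 6: row 1 has {F, E, D, G, B, A} and column 6 has {D, G, B}, leaving only C.
Row 2, column 1: row 2 has {F, D} and column 1 has {F, E, D, G, A, C}, leaving only B.
Row 2, column 2: row 2 has {F, D, B} and column 2 has {F, E, D, B, A, C}, leaving only G.
Row 2, column 4: row 2 has {F, D, G, B} and column 4 has {F, D, G, B, A, C}, leaving only E.
Row 2, column 6: row 2 has {F, E, D, G, B} and column 6 has {D, G, B, C}, leaving only A.
Row 6, column 6: row 6 has {E, D, G, B, C} and column 6 has {D, G, B, A, C}, leaving only F.
Row 6, column 5: row 6 has {F, E, D, G, B, C} and column 5 has {E, D}, leaving only A.
So row 6 reads: G D C B A F E.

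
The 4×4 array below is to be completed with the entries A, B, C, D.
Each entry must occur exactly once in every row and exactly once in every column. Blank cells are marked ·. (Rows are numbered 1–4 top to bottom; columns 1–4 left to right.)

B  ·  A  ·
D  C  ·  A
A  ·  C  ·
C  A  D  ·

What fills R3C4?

D

Row 1, column 2: row 1 has {A, B} and column 2 has {A, C}, leaving only D.
Row 1, column 4: row 1 has {A, B, D} and column 4 has {A}, leaving only C.
Row 2, column 3: row 2 has {A, C, D} and column 3 has {A, C, D}, leaving only B.
Row 3, column 2: row 3 has {A, C} and column 2 has {A, C, D}, leaving only B.
Row 3 already has {A, B, C} and column 4 already has {A, C}, so row 3, column 4 must be D.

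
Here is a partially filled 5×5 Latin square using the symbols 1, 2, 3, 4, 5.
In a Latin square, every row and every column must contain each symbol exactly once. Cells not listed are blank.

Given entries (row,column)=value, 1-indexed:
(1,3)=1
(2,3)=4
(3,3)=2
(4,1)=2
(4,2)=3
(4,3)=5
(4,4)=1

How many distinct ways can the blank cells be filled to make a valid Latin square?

Row 1, column 1: eliminating its row and column leaves {3, 4, 5}.
Row 1, column 2: eliminating its row and column leaves {2, 4, 5}.
Row 1, column 4: eliminating its row and column leaves {2, 3, 4, 5}.
Row 1, column 5: eliminating its row and column leaves {2, 3, 4, 5}.
Row 2, column 1: eliminating its row and column leaves {1, 3, 5}.
Row 2, column 2: eliminating its row and column leaves {1, 2, 5}.
Row 2, column 4: eliminating its row and column leaves {2, 3, 5}.
Row 2, column 5: eliminating its row and column leaves {1, 2, 3, 5}.
Row 3, column 1: eliminating its row and column leaves {1, 3, 4, 5}.
Row 3, column 2: eliminating its row and column leaves {1, 4, 5}.
Row 3, column 4: eliminating its row and column leaves {3, 4, 5}.
Row 3, column 5: eliminating its row and column leaves {1, 3, 4, 5}.
Row 4, column 5: eliminating its row and column leaves {4}.
Row 5, column 1: eliminating its row and column leaves {1, 3, 4, 5}.
Row 5, column 2: eliminating its row and column leaves {1, 2, 4, 5}.
Row 5, column 3: eliminating its row and column leaves {3}.
Row 5, column 4: eliminating its row and column leaves {2, 3, 4, 5}.
Row 5, column 5: eliminating its row and column leaves {1, 2, 3, 4, 5}.
Enumerating the assignments across these blanks that avoid any row or column repeat gives 56 completions.

56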